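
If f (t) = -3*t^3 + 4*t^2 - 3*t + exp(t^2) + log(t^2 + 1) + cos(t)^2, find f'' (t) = 2*(2*t^6*exp(t^2) - 9*t^5 + 5*t^4*exp(t^2) + 2*t^4*sin(t)^2 + 3*t^4 - 18*t^3 + 4*t^2*exp(t^2) + 4*t^2*sin(t)^2 + 5*t^2 - 9*t + exp(t^2) + 2*sin(t)^2 + 4)/(t^4 + 2*t^2 + 1)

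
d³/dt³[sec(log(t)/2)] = (31*sin(log(t)/2) + 7*sin(3*log(t)/2) - 30*cos(log(t)/2) + 6*cos(3*log(t)/2))/(8*t^3*(cos(log(t)) + 1)^2)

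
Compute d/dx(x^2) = 2*x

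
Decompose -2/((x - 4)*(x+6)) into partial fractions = 1/(5*(x + 6)) - 1/(5*(x - 4))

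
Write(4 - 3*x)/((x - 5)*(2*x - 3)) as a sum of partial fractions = 1/(7*(2*x - 3)) - 11/(7*(x - 5))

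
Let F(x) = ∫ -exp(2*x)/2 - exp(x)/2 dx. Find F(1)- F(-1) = -exp(2)/4 - E/2 + exp(-2)/4 + exp(-1)/2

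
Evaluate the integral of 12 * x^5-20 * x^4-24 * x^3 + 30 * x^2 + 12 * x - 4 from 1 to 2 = -4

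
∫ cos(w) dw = sin(w) + C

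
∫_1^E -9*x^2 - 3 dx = (-3*E - 3)*(-E + 2 + exp(2)) + 12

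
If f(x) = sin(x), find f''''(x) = sin(x)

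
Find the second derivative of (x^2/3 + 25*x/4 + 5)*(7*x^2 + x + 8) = 28*x^2 + 529*x/2 + 527/6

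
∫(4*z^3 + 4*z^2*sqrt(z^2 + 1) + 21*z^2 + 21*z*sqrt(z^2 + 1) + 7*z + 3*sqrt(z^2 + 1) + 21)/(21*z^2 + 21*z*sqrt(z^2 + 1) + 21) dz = 2*z^2/21 + z + log(z + sqrt(z^2 + 1))/7 + C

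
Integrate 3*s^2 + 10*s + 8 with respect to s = s^3 + 5*s^2 + 8*s + C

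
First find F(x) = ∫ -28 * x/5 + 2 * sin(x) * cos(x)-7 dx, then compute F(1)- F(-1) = -14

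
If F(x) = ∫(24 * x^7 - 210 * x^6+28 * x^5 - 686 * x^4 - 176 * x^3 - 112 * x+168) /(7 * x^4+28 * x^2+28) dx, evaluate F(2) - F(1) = -1004/21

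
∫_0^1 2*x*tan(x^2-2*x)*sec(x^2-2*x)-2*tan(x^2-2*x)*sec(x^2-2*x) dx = -1 + sec(1)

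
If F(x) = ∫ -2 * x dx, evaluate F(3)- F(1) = -8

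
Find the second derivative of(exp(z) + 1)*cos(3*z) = -6*exp(z)*sin(3*z) - 8*exp(z)*cos(3*z) - 9*cos(3*z)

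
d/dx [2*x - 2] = 2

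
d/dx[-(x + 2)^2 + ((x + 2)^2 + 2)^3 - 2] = 6*x^5 + 60*x^4 + 264*x^3 + 624*x^2 + 790*x + 428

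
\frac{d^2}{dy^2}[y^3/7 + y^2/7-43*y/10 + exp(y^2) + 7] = 4*y^2*exp(y^2) + 6*y/7 + 2*exp(y^2) + 2/7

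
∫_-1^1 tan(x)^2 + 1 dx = 2*tan(1)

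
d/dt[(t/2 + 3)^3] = 3*t^2/8 + 9*t/2 + 27/2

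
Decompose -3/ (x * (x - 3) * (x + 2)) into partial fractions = -3/(10*(x + 2)) - 1/(5*(x - 3)) + 1/(2*x)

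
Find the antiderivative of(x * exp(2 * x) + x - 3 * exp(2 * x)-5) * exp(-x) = 2*(x - 4)*sinh(x) + C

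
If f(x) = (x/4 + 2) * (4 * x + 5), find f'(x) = 2*x + 37/4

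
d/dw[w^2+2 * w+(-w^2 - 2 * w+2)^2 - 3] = 4*w^3 + 12*w^2 + 2*w - 6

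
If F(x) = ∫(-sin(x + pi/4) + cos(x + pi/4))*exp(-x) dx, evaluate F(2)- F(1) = -exp(-1)*sin(pi/4 + 1) + exp(-2)*sin(pi/4 + 2)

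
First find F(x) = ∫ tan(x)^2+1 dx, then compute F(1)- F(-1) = 2*tan(1)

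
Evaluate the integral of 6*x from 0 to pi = 3*pi^2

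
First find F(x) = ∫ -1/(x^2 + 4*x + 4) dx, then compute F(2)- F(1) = -1/12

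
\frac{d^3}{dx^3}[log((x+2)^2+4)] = (4*x^3 + 24*x^2 - 64)/(x^6 + 12*x^5 + 72*x^4 + 256*x^3 + 576*x^2 + 768*x + 512)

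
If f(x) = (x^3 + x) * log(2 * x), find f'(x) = 3*x^2*log(x) + x^2 + 3*x^2*log(2) + log(x) + log(2) + 1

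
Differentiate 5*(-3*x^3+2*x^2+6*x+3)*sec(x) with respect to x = 5*(-3*x^3*sin(x)/cos(x) + 2*x^2*sin(x)/cos(x) - 9*x^2 + 6*x*sin(x)/cos(x) + 4*x + 3*sin(x)/cos(x) + 6)/cos(x)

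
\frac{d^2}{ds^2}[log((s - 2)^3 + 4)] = (-3*s^4 + 24*s^3 - 72*s^2 + 120*s - 96)/(s^6 - 12*s^5 + 60*s^4 - 152*s^3 + 192*s^2 - 96*s + 16)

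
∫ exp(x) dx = exp(x) + C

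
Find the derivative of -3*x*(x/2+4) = -3*x - 12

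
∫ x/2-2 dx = x^2/4 - 2*x + C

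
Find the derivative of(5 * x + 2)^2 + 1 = 50*x + 20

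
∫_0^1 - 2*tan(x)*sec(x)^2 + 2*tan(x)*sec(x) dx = -sec(1)^2 - 1 + 2*sec(1)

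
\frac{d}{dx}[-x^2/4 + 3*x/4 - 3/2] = 3/4 - x/2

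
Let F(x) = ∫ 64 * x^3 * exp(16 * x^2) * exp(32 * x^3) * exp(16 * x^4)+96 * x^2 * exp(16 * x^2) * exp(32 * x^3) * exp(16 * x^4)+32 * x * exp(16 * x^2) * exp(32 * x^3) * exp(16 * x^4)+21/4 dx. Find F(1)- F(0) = 17/4 + exp(64)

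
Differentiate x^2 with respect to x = 2*x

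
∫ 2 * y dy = y^2 + C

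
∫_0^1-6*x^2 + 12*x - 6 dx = -2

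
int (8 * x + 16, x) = 4*x^2 + 16*x + C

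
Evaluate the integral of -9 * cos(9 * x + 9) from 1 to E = -sin(9 + 9*E) + sin(18)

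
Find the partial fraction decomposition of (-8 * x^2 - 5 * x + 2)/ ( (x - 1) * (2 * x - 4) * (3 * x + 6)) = -5/(18*(x + 2)) + 11/(18*(x - 1)) - 5/(3*(x - 2))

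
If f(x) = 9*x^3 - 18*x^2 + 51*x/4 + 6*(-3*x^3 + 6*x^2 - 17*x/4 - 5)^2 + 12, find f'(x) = 324*x^5 - 1080*x^4 + 1476*x^3 - 351*x^2 - 2157*x/4 + 1071/4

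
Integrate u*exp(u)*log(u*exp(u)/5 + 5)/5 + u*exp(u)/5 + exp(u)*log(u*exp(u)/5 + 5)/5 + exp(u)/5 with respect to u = (u*exp(u) + 25)*log(u*exp(u)/5 + 5)/5 + C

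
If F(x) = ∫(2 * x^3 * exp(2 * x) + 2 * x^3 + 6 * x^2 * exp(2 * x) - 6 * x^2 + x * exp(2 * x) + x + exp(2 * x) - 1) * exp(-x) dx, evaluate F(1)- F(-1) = 0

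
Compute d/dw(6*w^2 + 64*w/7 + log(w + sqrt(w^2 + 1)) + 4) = (84*w^3 + 84*w^2*sqrt(w^2 + 1) + 64*w^2 + 64*w*sqrt(w^2 + 1) + 91*w + 7*sqrt(w^2 + 1) + 64)/(7*w^2 + 7*w*sqrt(w^2 + 1) + 7)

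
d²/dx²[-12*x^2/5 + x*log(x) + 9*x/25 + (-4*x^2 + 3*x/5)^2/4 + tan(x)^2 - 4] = (2400*x^3 - 360*x^2 + 300*x*tan(x)^4 + 400*x*tan(x)^2 - 131*x + 50)/(50*x)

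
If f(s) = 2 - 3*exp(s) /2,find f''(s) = -3*exp(s)/2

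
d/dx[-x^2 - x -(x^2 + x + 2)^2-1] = -4*x^3 - 6*x^2 - 12*x - 5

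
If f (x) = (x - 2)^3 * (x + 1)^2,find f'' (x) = 20*x^3 - 48*x^2 + 6*x + 20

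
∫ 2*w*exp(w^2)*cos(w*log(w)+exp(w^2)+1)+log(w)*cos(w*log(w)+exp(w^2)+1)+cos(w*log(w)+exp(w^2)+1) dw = sin(w*log(w) + exp(w^2) + 1) + C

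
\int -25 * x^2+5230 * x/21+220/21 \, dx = -25*x^3/3 + 2615*x^2/21 + 220*x/21 + C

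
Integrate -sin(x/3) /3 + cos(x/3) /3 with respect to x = sqrt(2)*sin(x/3 + pi/4) + C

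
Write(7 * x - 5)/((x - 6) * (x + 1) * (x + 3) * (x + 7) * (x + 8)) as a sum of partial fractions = -61/(490*(x + 8)) + 9/(52*(x + 7)) - 13/(180*(x + 3)) + 1/(49*(x + 1)) + 37/(11466*(x - 6))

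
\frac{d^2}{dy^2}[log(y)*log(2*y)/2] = (-2*log(y) - log(2) + 2)/(2*y^2)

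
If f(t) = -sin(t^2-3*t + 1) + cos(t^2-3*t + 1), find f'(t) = -2*t*sin(t^2 - 3*t + 1) - 2*t*cos(t^2 - 3*t + 1) + 3*sin(t^2 - 3*t + 1) + 3*cos(t^2 - 3*t + 1)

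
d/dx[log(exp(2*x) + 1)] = 2*exp(2*x)/(exp(2*x) + 1)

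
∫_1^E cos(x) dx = -sin(1) + sin(E)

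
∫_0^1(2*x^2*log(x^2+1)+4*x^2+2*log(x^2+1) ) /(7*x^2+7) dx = 2*log(2)/7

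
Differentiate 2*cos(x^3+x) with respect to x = -2*(3*x^2 + 1)*sin(x*(x^2 + 1))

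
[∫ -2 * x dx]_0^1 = -1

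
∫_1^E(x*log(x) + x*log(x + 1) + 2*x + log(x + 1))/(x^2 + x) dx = -2*log(2) + 3*log(1 + E)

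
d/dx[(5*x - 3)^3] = 375*x^2 - 450*x + 135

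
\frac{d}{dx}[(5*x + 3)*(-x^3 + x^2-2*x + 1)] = -20*x^3 + 6*x^2 - 14*x - 1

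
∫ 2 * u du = u^2 + C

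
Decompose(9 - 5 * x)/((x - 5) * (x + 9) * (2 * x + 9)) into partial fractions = -14/(19*(2*x + 9)) + 3/(7*(x + 9)) - 8/(133*(x - 5))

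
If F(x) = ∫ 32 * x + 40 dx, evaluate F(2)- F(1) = 88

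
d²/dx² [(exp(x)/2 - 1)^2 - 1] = exp(2*x) - exp(x)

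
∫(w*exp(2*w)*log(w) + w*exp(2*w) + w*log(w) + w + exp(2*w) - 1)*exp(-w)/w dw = 2*(log(w) + 1)*sinh(w) + C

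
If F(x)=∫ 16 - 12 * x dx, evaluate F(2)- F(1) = -2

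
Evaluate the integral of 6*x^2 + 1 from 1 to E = -3 + E + 2*exp(3)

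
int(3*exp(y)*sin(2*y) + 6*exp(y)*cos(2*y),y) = 3*exp(y)*sin(2*y) + C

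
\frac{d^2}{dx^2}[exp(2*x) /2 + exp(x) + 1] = 2*exp(2*x) + exp(x)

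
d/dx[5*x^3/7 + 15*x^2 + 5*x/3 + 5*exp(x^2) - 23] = 15*x^2/7 + 10*x*exp(x^2) + 30*x + 5/3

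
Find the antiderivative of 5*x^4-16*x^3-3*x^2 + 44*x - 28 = x^5 - 4*x^4 - x^3 + 22*x^2 - 28*x + C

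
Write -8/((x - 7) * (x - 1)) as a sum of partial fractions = 4/(3*(x - 1)) - 4/(3*(x - 7))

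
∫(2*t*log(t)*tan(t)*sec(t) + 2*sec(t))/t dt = 2*log(t)*sec(t) + C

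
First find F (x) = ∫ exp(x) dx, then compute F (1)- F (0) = -1 + E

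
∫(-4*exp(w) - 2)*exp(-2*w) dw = (2 + exp(-w))^2 + C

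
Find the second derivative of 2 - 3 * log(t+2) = 3/(t^2 + 4*t + 4)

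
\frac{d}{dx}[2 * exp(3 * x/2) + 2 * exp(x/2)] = 3*exp(3*x/2) + exp(x/2)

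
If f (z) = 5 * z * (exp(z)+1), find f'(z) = 5*z*exp(z) + 5*exp(z) + 5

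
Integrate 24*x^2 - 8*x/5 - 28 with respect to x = 8*x^3 - 4*x^2/5 - 28*x + C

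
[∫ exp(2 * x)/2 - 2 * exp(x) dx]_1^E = -(-2 + E/2)^2 + (-2 + exp(E)/2)^2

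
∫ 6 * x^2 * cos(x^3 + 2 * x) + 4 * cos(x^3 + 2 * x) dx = 2*sin(x*(x^2 + 2)) + C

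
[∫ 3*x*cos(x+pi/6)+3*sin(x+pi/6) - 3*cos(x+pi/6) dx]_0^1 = 3/2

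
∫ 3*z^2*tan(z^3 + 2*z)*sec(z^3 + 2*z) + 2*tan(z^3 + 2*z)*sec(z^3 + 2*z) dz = sec(z*(z^2 + 2)) + C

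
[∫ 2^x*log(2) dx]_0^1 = 1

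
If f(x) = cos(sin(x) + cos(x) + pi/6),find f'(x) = -sqrt(2)*sin(sqrt(2)*sin(x + pi/4) + pi/6)*cos(x + pi/4)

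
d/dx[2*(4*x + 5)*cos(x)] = -8*x*sin(x) - 10*sin(x) + 8*cos(x)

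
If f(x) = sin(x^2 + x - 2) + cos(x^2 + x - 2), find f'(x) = sqrt(2)*(2*x + 1)*cos(x^2 + x - 2 + pi/4)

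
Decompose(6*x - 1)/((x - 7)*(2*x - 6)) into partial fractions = -17/(8*(x - 3)) + 41/(8*(x - 7))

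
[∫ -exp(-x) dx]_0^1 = -1 + exp(-1)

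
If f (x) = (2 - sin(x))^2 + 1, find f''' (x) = -4*sin(2*x) + 4*cos(x)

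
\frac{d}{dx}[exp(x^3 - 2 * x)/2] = 3*x^2*exp(x^3 - 2*x)/2 - exp(x^3 - 2*x)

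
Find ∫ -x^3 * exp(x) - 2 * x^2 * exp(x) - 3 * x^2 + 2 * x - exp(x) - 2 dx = -(exp(x) + 1)*(x^3 - x^2 + 2*x - 1) + C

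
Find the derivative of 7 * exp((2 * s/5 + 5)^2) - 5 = 56*s*exp(4*s^2/25 + 4*s + 25)/25 + 28*exp(4*s^2/25 + 4*s + 25)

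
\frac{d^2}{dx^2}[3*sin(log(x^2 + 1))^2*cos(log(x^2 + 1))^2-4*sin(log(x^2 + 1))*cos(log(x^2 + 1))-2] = (48*x^2*(1 - cos(2*log(x^2 + 1)))^2 + 32*x^2*sin(2*log(x^2 + 1)) - 3*x^2*sin(4*log(x^2 + 1)) + 104*x^2*cos(2*log(x^2 + 1)) - 72*x^2 + 3*sin(4*log(x^2 + 1)) - 8*cos(2*log(x^2 + 1)))/(x^4 + 2*x^2 + 1)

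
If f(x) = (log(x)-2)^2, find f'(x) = (2*log(x) - 4)/x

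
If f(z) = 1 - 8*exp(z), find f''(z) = -8*exp(z)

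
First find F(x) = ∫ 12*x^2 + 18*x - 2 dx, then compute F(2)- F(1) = 53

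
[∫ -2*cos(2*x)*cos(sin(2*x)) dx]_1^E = -sin(sin(2*E)) + sin(sin(2))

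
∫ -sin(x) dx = cos(x) + C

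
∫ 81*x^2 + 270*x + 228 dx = 27*x^3 + 135*x^2 + 228*x + C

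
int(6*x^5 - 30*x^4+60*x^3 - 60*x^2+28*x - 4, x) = x^6 - 6*x^5 + 15*x^4 - 20*x^3 + 14*x^2 - 4*x + C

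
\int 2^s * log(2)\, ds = 2^s + C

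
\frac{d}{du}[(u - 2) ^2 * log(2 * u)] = (2*u^2*log(u) + u^2 + 2*u^2*log(2) - 4*u*log(u) - 4*u - 4*u*log(2) + 4)/u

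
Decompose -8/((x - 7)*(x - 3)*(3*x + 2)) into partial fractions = -72/(253*(3*x + 2)) + 2/(11*(x - 3)) - 2/(23*(x - 7))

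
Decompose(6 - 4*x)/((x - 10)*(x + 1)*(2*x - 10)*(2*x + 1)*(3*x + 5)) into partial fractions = 513/(9800*(3*x + 5)) + 64/(1617*(2*x + 1)) - 5/(132*(x + 1)) + 7/(6600*(x - 5)) - 17/(40425*(x - 10))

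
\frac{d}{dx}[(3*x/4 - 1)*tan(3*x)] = 9*x/(4*cos(3*x)^2) + 3*tan(3*x)/4 - 3/cos(3*x)^2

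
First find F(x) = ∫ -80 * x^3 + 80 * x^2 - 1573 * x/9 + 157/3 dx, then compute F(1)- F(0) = -511/18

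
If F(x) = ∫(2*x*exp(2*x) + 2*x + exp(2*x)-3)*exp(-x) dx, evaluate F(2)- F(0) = -3*exp(-2) + 3*exp(2)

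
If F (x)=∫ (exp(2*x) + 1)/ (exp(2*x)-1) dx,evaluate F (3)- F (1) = -log(-2*exp(-1) + 2*E) + log(-2*exp(-3) + 2*exp(3))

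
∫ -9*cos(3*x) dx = -3*sin(3*x) + C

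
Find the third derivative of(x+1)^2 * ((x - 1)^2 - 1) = 24*x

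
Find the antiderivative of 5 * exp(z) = 5*exp(z) + C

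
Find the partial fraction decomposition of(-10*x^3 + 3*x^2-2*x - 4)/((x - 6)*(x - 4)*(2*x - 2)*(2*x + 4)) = -23/(144*(x + 2)) - 13/(180*(x - 1)) + 151/(36*(x - 4)) - 517/(80*(x - 6))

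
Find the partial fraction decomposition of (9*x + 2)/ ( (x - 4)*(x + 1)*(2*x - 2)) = -7/(20*(x + 1)) - 11/(12*(x - 1)) + 19/(15*(x - 4))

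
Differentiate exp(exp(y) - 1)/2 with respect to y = exp(y + exp(y) - 1)/2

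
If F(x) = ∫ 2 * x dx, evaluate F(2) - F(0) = 4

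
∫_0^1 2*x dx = 1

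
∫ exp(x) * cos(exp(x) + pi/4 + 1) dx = sin(exp(x) + pi/4 + 1) + C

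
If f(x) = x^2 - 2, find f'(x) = 2*x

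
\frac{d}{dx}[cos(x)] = -sin(x)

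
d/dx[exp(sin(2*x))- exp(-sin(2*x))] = 2*(exp(sin(2*x)) + exp(-sin(2*x)))*cos(2*x)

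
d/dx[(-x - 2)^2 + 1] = 2*x + 4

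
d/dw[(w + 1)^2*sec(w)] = (w^2*sin(w)/cos(w) + 2*w*sin(w)/cos(w) + 2*w + sin(w)/cos(w) + 2)/cos(w)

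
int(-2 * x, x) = -x^2 + C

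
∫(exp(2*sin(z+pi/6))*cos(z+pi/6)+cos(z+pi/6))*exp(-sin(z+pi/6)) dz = 2*sinh(sin(z + pi/6)) + C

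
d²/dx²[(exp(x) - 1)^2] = 4*exp(2*x) - 2*exp(x)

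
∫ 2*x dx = x^2 + C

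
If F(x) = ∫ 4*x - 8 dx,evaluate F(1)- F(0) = -6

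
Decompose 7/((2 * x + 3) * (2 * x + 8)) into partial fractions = 7/(5*(2*x + 3)) - 7/(10*(x + 4))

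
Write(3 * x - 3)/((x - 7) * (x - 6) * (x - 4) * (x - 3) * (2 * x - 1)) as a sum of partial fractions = -24/(5005*(2*x - 1)) - 1/(10*(x - 3)) + 3/(14*(x - 4)) - 5/(22*(x - 6)) + 3/(26*(x - 7))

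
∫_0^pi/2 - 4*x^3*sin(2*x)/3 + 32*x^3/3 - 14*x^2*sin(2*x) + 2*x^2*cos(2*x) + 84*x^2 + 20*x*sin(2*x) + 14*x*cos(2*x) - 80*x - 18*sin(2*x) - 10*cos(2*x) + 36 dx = -9 + (-1 + 2*pi)*(-5*pi + pi^3/12 + 9 + 7*pi^2/4)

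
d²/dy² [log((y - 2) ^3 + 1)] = (-3*y^4 + 24*y^3 - 72*y^2 + 102*y - 60)/(y^6 - 12*y^5 + 60*y^4 - 158*y^3 + 228*y^2 - 168*y + 49)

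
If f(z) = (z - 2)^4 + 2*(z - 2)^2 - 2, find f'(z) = 4*z^3 - 24*z^2 + 52*z - 40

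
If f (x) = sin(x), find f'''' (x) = sin(x)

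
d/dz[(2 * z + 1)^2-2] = 8*z + 4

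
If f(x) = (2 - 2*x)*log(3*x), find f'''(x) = (2*x + 4)/x^3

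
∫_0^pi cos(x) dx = 0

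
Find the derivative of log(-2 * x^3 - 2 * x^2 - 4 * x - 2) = (3*x^2 + 2*x + 2)/(x^3 + x^2 + 2*x + 1)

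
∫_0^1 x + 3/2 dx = 2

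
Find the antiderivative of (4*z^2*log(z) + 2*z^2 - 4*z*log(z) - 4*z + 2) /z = 2*(z - 1)^2*log(z) + C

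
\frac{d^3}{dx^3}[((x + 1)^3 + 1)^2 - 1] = 120*x^3 + 360*x^2 + 360*x + 132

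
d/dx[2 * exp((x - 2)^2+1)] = 4*x*exp(x^2 - 4*x + 5) - 8*exp(x^2 - 4*x + 5)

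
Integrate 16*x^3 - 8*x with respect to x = 4*x^4 - 4*x^2 + C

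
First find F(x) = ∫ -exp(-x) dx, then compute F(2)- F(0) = -1 + exp(-2)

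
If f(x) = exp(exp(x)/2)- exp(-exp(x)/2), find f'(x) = (exp(x) + exp(x + exp(x)))*exp(-exp(x)/2)/2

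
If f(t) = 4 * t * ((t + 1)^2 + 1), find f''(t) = 24*t + 16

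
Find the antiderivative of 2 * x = x^2 + C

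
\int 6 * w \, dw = 3*w^2 + C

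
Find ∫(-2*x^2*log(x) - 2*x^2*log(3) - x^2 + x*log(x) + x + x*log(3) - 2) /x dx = -(x^2 - x + 2)*log(3*x) + C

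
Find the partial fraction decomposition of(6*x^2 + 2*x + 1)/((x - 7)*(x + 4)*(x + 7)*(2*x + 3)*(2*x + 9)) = -454/(345*(2*x + 9)) - 46/(2805*(2*x + 3)) + 281/(2310*(x + 7)) + 89/(165*(x + 4)) + 309/(60214*(x - 7))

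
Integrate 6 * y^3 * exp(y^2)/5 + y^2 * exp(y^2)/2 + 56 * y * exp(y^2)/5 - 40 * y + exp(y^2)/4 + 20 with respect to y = -20*y^2 + 20*y + (12*y^2 + 5*y + 100)*exp(y^2)/20 + C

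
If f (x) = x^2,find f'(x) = 2*x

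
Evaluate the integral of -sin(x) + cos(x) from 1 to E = cos(E) - sin(1) - cos(1) + sin(E)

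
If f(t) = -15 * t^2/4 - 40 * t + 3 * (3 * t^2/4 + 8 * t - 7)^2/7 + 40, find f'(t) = 27*t^3/28 + 108*t^2/7 + 537*t/14 - 88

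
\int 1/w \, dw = log(w) + C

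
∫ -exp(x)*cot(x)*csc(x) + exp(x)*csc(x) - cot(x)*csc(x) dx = (exp(x) + 1)*csc(x) + C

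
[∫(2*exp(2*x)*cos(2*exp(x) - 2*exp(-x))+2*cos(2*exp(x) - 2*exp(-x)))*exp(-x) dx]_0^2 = -sin(-2*exp(2) + 2*exp(-2))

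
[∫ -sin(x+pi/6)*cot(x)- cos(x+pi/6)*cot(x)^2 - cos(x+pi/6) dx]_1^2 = -cos(pi/6 + 1)*cot(1) + cos(pi/6 + 2)*cot(2)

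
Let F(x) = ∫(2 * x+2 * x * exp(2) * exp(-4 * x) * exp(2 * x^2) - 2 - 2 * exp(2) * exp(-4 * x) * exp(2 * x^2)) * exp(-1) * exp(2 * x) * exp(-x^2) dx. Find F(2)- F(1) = E - exp(-1)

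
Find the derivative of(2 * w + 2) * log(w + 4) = (2*w*log(w + 4) + 2*w + 8*log(w + 4) + 2)/(w + 4)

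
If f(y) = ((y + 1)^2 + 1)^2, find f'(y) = 4*y^3 + 12*y^2 + 16*y + 8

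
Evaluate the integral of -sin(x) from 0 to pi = -2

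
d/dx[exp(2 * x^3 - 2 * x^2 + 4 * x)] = 6*x^2*exp(2*x^3 - 2*x^2 + 4*x) - 4*x*exp(2*x^3 - 2*x^2 + 4*x) + 4*exp(2*x^3 - 2*x^2 + 4*x)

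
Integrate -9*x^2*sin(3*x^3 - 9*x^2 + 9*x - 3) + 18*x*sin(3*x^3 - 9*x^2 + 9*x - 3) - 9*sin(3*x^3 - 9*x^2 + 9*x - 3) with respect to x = cos(3*(x - 1)^3) + C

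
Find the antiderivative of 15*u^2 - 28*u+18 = 5*u^3 - 14*u^2 + 18*u + C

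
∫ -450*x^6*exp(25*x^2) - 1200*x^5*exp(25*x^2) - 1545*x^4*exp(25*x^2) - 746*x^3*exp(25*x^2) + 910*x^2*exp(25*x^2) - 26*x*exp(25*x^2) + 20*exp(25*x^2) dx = x*(-9*x^4 - 24*x^3 - 30*x^2 - 13*x + 20)*exp(25*x^2) + C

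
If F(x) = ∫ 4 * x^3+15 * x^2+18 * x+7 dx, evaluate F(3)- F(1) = 296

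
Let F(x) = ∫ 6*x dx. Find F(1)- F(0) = 3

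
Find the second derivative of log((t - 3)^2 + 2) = (-2*t^2 + 12*t - 14)/(t^4 - 12*t^3 + 58*t^2 - 132*t + 121)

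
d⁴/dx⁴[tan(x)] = 24*tan(x)^5 + 40*tan(x)^3 + 16*tan(x)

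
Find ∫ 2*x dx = x^2 + C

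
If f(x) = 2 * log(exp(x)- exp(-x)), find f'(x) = (2*exp(2*x) + 2)/(exp(2*x) - 1)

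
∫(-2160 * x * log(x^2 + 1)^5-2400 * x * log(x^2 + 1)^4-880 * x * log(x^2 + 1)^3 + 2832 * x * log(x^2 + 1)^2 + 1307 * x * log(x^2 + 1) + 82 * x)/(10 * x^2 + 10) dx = (-720*log(x^2 + 1)^5 - 960*log(x^2 + 1)^4 - 440*log(x^2 + 1)^3 + 1888*log(x^2 + 1)^2 + 1307*log(x^2 + 1) + 164)*log(x^2 + 1)/40 + C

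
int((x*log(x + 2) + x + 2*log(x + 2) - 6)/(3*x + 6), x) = (x - 6)*log(x + 2)/3 + C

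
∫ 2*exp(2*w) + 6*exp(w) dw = (exp(w) + 3)^2 + C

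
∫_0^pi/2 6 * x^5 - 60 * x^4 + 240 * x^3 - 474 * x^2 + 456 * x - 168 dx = -49 + ((-2 + pi/2)^3 + 1)^2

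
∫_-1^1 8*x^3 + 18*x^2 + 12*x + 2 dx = 16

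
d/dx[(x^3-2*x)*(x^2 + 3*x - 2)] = 5*x^4 + 12*x^3 - 12*x^2 - 12*x + 4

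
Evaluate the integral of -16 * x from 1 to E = 8 - 8*exp(2)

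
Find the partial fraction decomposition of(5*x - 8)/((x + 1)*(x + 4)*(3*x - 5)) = 3/(136*(3*x - 5)) - 28/(51*(x + 4)) + 13/(24*(x + 1))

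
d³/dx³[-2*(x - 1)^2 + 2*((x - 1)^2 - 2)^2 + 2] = 48*x - 48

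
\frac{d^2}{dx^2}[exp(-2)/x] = 2*exp(-2)/x^3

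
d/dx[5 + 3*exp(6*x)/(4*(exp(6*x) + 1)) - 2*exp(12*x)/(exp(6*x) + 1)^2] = (-39*exp(12*x) + 9*exp(6*x))/(2*exp(18*x) + 6*exp(12*x) + 6*exp(6*x) + 2)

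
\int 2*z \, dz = z^2 + C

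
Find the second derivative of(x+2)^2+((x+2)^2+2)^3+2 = 30*x^4 + 240*x^3 + 792*x^2 + 1248*x + 794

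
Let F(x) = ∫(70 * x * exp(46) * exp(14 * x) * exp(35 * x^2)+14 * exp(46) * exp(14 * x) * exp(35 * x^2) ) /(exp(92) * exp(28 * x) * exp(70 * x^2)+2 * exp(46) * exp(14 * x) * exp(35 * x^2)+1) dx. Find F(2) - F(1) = -exp(95)/(1 + exp(95)) + exp(214)/(1 + exp(214))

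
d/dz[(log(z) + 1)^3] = (3*log(z)^2 + 6*log(z) + 3)/z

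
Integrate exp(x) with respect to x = exp(x) + C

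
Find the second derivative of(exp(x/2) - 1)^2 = -exp(x/2)/2 + exp(x)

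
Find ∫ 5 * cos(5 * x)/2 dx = sin(5*x)/2 + C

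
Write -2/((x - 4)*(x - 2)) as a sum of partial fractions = 1/(x - 2) - 1/(x - 4)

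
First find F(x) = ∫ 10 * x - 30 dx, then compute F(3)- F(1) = -20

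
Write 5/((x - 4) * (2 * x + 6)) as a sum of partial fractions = -5/(14*(x + 3)) + 5/(14*(x - 4))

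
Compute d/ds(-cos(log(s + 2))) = sin(log(s + 2))/(s + 2)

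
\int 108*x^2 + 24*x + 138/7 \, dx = 36*x^3 + 12*x^2 + 138*x/7 + C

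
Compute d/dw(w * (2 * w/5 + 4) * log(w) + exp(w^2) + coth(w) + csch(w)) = 2*w*exp(w^2) + 4*w*log(w)/5 + 2*w/5 + 4*log(w) + 4 - cosh(w)/sinh(w)^2 - 1/sinh(w)^2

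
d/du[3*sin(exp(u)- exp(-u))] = 3*(exp(2*u) + 1)*exp(-u)*cos(exp(u) - exp(-u))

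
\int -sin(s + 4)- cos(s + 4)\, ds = sqrt(2)*cos(s + pi/4 + 4) + C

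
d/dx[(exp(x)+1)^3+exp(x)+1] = 3*exp(3*x) + 6*exp(2*x) + 4*exp(x)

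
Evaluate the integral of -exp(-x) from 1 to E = -exp(-1) + exp(-E)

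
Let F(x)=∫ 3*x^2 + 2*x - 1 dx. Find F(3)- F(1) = 32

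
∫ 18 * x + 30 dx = 9*x^2 + 30*x + C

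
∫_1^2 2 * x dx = 3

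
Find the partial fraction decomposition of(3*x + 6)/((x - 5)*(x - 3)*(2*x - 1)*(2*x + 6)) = 2/(21*(2*x - 1)) + 1/(224*(x + 3)) - 1/(8*(x - 3)) + 7/(96*(x - 5))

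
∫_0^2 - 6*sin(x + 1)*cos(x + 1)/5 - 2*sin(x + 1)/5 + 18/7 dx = 2*cos(3)/5 - 2*cos(1)/5 - 3*cos(2)/10 + 3*cos(6)/10 + 36/7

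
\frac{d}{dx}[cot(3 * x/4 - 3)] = -3/(4*sin(3*x/4 - 3)^2)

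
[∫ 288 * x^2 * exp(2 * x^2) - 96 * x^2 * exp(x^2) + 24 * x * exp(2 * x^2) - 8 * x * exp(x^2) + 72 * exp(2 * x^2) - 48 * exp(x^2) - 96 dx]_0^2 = -100*exp(4) - 194 + 150*exp(8)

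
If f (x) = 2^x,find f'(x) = 2^x*log(2)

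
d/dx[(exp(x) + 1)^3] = 3*exp(3*x) + 6*exp(2*x) + 3*exp(x)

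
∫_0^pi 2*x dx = pi^2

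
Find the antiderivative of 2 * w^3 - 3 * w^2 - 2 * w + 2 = w^4/2 - w^3 - w^2 + 2*w + C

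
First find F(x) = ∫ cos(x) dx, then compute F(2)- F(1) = -sin(1) + sin(2)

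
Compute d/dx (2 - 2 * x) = -2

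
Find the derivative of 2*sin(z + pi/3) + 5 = 2*cos(z + pi/3)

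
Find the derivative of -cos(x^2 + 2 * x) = 2*(x + 1)*sin(x*(x + 2))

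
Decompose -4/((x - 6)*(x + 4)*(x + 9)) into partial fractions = -4/(75*(x + 9)) + 2/(25*(x + 4)) - 2/(75*(x - 6))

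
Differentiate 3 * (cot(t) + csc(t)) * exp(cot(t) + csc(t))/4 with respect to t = -3*(sqrt(2)*sin(t + pi/4)*cos(t) + sqrt(2)*sin(t + pi/4) + cos(t) + 1)*exp(1/sin(t))*exp(1/tan(t))/(4*sin(t)^3)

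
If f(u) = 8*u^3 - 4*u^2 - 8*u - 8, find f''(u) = 48*u - 8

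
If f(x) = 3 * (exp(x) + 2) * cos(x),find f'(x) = 3*sqrt(2)*exp(x)*cos(x + pi/4) - 6*sin(x)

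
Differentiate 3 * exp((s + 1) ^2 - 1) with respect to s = 6*s*exp(s^2 + 2*s) + 6*exp(s^2 + 2*s)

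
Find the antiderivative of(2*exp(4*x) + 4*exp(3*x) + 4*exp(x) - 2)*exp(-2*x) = (exp(2*x) + 2*exp(x) - 1)^2*exp(-2*x) + C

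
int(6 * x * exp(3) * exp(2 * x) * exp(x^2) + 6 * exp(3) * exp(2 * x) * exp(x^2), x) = 3*exp((x + 1)^2 + 2) + C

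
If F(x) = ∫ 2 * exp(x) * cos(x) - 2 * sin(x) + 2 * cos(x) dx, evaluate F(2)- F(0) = -3 + (2 + exp(2))*(cos(2) + sin(2))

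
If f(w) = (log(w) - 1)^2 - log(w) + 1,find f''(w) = (5 - 2*log(w))/w^2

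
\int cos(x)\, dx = sin(x) + C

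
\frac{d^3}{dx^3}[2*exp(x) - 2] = 2*exp(x)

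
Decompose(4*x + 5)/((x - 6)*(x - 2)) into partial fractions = -13/(4*(x - 2)) + 29/(4*(x - 6))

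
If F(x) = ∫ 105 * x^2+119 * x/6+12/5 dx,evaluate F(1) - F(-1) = 374/5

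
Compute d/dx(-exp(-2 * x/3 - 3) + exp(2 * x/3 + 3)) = (2*exp(4*x/3 + 6) + 2)*exp(-2*x/3 - 3)/3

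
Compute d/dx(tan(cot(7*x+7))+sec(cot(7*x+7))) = -7*sin(1/tan(7*x + 7))/(sin(7*x + 7)^2*cos(1/tan(7*x + 7))^2) - 7/(sin(7*x + 7)^2*cos(1/tan(7*x + 7))^2)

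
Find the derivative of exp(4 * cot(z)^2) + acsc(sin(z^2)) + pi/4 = -2*z*cos(z^2)/(sqrt(1 - 1/sin(z^2)^2)*sin(z^2)^2) - 8*exp(-4)*exp(4/sin(z)^2)*cos(z)/sin(z)^3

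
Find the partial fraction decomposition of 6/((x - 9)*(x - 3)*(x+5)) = 3/(56*(x + 5)) - 1/(8*(x - 3)) + 1/(14*(x - 9))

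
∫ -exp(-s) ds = exp(-s) + C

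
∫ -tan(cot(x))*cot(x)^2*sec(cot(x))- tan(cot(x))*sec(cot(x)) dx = sec(cot(x)) + C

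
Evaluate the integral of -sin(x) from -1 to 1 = 0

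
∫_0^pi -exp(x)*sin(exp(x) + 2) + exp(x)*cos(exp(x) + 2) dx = sqrt(2)*(-sin(pi/4 + 3) + sin(pi/4 + 2 + exp(pi)))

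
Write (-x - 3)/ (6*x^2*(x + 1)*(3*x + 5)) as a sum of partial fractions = 3/(25*(3*x + 5)) - 1/(6*(x + 1)) + 19/(150*x) - 1/(10*x^2)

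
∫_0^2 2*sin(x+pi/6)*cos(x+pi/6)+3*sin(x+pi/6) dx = -cos(pi/6 + 2)^2 + 3/4 - 3*cos(pi/6 + 2) + 3*sqrt(3)/2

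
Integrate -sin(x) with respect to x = cos(x) + C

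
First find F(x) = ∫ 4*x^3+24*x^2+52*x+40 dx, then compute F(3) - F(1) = 576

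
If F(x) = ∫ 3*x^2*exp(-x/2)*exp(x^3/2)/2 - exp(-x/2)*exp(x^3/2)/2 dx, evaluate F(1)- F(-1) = 0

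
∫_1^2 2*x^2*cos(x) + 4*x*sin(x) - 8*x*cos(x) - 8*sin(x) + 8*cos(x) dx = -2*sin(1)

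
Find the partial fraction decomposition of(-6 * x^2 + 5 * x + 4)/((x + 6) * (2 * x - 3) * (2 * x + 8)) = -4/(165*(2*x - 3)) - 121/(30*(x + 6)) + 28/(11*(x + 4))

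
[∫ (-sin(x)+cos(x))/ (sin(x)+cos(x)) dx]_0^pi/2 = 0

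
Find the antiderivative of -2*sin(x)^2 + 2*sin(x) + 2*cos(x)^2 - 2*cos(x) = (sqrt(2)*sin(x + pi/4) - 1)^2 + C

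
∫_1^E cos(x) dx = -sin(1) + sin(E)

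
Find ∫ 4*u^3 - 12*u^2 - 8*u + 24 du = u^4 - 4*u^3 - 4*u^2 + 24*u + C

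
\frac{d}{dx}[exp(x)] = exp(x)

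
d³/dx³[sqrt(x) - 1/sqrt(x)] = (3*x + 15)/(8*x^(7/2))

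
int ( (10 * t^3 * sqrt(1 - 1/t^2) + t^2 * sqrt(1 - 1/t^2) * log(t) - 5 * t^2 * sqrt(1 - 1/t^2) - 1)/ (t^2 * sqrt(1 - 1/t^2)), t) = 5*t^2 + t*log(t) - 6*t + acsc(t) + C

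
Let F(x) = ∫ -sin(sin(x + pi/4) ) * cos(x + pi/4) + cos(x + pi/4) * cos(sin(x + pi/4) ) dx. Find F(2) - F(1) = -sin(sin(pi/4 + 1)) - cos(sin(pi/4 + 1)) + sin(sin(pi/4 + 2)) + cos(sin(pi/4 + 2))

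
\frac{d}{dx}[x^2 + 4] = 2*x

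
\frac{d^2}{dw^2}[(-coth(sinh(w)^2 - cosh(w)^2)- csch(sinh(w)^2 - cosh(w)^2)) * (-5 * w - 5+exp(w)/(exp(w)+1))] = -(exp(2*w)*csch(1) + exp(2*w)*coth(1) - exp(w)*coth(1) - exp(w)*csch(1))/(exp(3*w) + 3*exp(2*w) + 3*exp(w) + 1)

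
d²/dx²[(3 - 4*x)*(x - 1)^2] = 22 - 24*x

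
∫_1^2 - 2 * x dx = -3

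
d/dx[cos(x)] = -sin(x)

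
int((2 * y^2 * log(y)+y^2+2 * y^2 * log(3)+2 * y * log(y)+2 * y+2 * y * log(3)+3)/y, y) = ((y + 1)^2 + 2)*log(3*y) + C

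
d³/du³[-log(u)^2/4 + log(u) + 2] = (7 - 2*log(u))/(2*u^3)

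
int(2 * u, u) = u^2 + C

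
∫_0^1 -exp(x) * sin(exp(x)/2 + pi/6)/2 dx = -cos((3 + pi)/6) + cos(pi/6 + E/2)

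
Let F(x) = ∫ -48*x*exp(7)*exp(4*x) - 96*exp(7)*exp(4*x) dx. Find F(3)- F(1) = -57*exp(19) + 33*exp(11)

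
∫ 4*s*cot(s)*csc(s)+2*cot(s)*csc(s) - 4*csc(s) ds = (-4*s - 2)*csc(s) + C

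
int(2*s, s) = s^2 + C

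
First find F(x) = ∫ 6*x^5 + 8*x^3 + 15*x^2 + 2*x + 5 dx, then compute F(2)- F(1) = 136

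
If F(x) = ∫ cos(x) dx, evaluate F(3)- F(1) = -sin(1) + sin(3)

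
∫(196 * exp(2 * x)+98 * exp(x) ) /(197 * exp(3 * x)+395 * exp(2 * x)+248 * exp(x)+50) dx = log((7 + 7*exp(x)/(exp(x) + 1))^2 + 1) + C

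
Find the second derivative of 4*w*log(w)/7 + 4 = 4/(7*w)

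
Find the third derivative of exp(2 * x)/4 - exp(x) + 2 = 2*exp(2*x) - exp(x)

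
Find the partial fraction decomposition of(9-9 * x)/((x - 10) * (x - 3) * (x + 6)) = 7/(16*(x + 6)) + 2/(7*(x - 3)) - 81/(112*(x - 10))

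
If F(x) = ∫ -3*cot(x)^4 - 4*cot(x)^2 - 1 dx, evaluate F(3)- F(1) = cos(3)/sin(3)^3 - cos(1)/sin(1)^3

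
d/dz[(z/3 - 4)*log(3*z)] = (z*log(z) + z + z*log(3) - 12)/(3*z)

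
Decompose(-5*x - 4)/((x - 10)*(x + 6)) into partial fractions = -13/(8*(x + 6)) - 27/(8*(x - 10))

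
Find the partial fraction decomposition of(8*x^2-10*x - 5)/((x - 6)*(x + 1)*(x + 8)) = 587/(98*(x + 8)) - 13/(49*(x + 1)) + 223/(98*(x - 6))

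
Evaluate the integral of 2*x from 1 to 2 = 3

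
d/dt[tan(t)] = cos(t)^(-2)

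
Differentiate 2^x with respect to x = 2^x*log(2)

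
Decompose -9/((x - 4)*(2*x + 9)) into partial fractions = 18/(17*(2*x + 9)) - 9/(17*(x - 4))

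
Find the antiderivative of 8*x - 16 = 4*x^2 - 16*x + C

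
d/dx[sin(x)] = cos(x)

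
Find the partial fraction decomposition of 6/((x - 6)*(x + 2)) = -3/(4*(x + 2)) + 3/(4*(x - 6))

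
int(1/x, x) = log(x) + C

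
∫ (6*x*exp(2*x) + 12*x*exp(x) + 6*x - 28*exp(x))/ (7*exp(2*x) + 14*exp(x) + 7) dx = ((3*x^2 + 49)*(exp(x) + 1) - 28*exp(x))/(7*(exp(x) + 1)) + C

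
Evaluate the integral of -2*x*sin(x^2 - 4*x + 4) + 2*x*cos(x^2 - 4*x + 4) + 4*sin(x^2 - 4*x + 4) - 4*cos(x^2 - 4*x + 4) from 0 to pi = sqrt(2)*(sin(pi/4 + 4 + pi^2) - sin(pi/4 + 4))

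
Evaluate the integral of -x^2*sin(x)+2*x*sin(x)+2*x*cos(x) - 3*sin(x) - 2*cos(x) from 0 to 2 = -3 + 3*cos(2)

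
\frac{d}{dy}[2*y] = 2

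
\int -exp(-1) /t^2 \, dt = exp(-1)/t + C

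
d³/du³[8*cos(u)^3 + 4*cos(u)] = -216*sin(u)^3 + 172*sin(u)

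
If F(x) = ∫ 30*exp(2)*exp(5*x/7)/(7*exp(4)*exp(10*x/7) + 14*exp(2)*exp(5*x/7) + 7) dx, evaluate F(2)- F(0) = -6*exp(2)/(1 + exp(2)) + 6*exp(24/7)/(1 + exp(24/7))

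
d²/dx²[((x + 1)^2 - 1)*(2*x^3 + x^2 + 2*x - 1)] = 40*x^3 + 60*x^2 + 24*x + 6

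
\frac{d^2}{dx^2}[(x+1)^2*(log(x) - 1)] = (2*x^2*log(x) + x^2 + 2*x - 1)/x^2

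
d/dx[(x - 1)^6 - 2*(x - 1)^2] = 6*x^5 - 30*x^4 + 60*x^3 - 60*x^2 + 26*x - 2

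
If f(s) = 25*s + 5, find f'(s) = 25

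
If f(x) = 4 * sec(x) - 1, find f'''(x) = 4*(-1 + 6/cos(x)^2)*sin(x)/cos(x)^2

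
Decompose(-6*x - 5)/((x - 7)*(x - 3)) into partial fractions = 23/(4*(x - 3)) - 47/(4*(x - 7))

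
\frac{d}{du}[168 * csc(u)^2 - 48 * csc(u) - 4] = 48*(1 - 7/sin(u))*cos(u)/sin(u)^2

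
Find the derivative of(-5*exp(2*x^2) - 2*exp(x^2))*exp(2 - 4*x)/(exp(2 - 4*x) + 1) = (-20*x*exp(2*x^2) - 4*x*exp(x^2) - 4*x*exp(x^2 + 4*x - 2) - 20*x*exp(2*x^2 + 4*x - 2) + 8*exp(x^2 + 4*x - 2) + 20*exp(2*x^2 + 4*x - 2))/(exp(-4)*exp(8*x) + 2*exp(-2)*exp(4*x) + 1)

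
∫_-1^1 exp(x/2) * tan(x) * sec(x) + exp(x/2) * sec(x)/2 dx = (-exp(-1/2) + exp(1/2))/cos(1)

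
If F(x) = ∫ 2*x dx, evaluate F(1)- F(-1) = 0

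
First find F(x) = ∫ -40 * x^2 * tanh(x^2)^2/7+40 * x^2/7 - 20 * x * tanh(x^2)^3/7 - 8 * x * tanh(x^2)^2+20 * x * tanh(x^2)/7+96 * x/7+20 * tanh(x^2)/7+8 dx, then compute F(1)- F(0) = 5*tanh(1)^2/7 + 48*tanh(1)/7 + 76/7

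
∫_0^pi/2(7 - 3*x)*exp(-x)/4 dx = (-1 + 3*pi/8)*exp(-pi/2) + 1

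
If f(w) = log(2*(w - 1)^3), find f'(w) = 3/(w - 1)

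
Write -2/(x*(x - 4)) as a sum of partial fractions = -1/(2*(x - 4)) + 1/(2*x)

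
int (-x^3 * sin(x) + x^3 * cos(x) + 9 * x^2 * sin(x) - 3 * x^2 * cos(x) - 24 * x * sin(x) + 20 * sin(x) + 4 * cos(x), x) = sqrt(2)*(x - 2)^3*sin(x + pi/4) + C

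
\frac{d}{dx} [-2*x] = -2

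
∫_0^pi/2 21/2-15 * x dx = -15*pi^2/8 + 21*pi/4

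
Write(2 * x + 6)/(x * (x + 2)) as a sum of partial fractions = -1/(x + 2) + 3/x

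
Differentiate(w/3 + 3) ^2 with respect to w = 2*w/9 + 2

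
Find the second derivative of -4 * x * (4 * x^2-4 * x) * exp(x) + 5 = -16*x^3*exp(x) - 80*x^2*exp(x) - 32*x*exp(x) + 32*exp(x)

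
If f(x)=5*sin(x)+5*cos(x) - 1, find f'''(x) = 5*sin(x) - 5*cos(x)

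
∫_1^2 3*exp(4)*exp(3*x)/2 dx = -exp(7)/2 + exp(10)/2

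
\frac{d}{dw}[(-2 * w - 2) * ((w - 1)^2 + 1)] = -6*w^2 + 4*w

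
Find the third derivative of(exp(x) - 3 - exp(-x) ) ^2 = (8*exp(4*x) - 6*exp(3*x) - 6*exp(x) - 8)*exp(-2*x)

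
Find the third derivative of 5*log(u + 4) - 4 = 10/(u^3 + 12*u^2 + 48*u + 64)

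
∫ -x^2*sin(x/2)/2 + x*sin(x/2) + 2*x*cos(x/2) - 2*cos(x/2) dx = x*(x - 2)*cos(x/2) + C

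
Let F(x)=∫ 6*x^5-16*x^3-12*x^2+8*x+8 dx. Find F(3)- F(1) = 352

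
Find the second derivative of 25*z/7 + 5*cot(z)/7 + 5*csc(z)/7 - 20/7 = 5*(-1 + 2*cos(z)/sin(z)^2 + 2/sin(z)^2)/(7*sin(z))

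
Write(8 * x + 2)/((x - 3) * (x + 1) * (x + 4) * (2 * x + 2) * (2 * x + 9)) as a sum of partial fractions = -272/(735*(2*x + 9)) + 5/(21*(x + 4)) - 143/(2352*(x + 1)) + 1/(28*(x + 1)^2) + 13/(1680*(x - 3))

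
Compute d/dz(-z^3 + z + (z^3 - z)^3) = 9*z^8 - 21*z^6 + 15*z^4 - 6*z^2 + 1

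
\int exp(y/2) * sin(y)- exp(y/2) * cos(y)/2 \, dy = -exp(y/2)*cos(y) + C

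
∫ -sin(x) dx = cos(x) + C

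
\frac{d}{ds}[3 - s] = -1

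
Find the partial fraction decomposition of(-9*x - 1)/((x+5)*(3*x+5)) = 21/(5*(3*x + 5)) - 22/(5*(x + 5))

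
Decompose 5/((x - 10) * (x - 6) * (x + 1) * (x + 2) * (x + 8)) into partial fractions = 5/(10584*(x + 8)) - 5/(576*(x + 2)) + 5/(539*(x + 1)) - 5/(3136*(x - 6)) + 5/(9504*(x - 10))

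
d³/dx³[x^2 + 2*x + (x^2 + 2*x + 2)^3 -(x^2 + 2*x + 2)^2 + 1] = 120*x^3 + 360*x^2 + 408*x + 168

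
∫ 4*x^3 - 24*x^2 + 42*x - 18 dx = x^4 - 8*x^3 + 21*x^2 - 18*x + C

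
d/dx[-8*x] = -8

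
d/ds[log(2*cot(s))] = -2/sin(2*s)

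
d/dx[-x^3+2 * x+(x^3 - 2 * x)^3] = 9*x^8 - 42*x^6 + 60*x^4 - 27*x^2 + 2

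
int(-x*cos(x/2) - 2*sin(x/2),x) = -2*x*sin(x/2) + C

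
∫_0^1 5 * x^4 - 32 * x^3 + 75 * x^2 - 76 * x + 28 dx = 8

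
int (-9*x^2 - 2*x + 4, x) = -3*x^3 - x^2 + 4*x + C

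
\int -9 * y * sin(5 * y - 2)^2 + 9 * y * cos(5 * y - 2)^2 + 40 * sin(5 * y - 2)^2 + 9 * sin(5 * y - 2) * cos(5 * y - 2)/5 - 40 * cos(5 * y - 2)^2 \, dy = (9*y/10 - 4)*sin(10*y - 4) + C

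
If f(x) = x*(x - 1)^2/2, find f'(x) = 3*x^2/2 - 2*x + 1/2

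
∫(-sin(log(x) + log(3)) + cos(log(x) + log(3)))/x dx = sqrt(2)*sin(log(x) + pi/4 + log(3)) + C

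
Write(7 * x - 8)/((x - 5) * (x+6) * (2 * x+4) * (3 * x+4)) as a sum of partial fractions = 117/(266*(3*x + 4)) + 25/(616*(x + 6)) - 11/(56*(x + 2)) + 27/(2926*(x - 5))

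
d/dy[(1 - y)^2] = 2*y - 2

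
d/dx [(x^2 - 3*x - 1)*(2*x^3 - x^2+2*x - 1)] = 10*x^4 - 28*x^3 + 9*x^2 - 12*x + 1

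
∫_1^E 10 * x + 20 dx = -45 + 5*(2 + E)^2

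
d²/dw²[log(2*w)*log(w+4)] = (-w^2*log(w) - w^2*log(w + 4) - w^2*log(2) + 2*w^2 - 8*w*log(w + 4) + 8*w - 16*log(w + 4))/(w^4 + 8*w^3 + 16*w^2)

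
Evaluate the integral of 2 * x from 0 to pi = pi^2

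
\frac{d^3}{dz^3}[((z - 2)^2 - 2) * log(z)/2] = (z^2 + 2*z + 2)/z^3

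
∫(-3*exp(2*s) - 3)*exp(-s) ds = -6*sinh(s) + C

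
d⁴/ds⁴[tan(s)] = 24*tan(s)^5 + 40*tan(s)^3 + 16*tan(s)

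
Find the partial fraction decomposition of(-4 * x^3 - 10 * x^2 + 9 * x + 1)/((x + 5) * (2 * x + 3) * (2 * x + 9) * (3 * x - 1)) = 37/(2552*(3*x - 1)) + 245/(87*(2*x + 9)) + 43/(231*(2*x + 3)) - 103/(56*(x + 5))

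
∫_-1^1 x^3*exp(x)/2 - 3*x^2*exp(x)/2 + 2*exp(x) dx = -E/2 + 27*exp(-1)/2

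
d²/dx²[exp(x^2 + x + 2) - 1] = 4*x^2*exp(x^2 + x + 2) + 4*x*exp(x^2 + x + 2) + 3*exp(x^2 + x + 2)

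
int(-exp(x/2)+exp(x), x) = (exp(x/2) - 1)^2 + C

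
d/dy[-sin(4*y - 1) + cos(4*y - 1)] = -4*sin(4*y - 1) - 4*cos(4*y - 1)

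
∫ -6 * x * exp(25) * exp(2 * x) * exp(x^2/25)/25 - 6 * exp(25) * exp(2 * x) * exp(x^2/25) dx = -3*exp((x + 25)^2/25) + C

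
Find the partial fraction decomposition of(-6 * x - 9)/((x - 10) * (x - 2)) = 21/(8*(x - 2)) - 69/(8*(x - 10))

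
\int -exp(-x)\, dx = exp(-x) + C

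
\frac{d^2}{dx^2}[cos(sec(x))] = -(sin(x)^2*sin(1/cos(x)) + sin(x)^2*cos(1/cos(x))/cos(x) + sin(1/cos(x)))/cos(x)^3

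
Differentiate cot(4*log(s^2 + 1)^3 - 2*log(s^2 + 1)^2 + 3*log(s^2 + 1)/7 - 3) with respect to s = 2*s*(-84*log(s^2 + 1)^2 + 28*log(s^2 + 1) - 3)/((7*s^2 + 7)*sin(4*log(s^2 + 1)^3 - 2*log(s^2 + 1)^2 + 3*log(s^2 + 1)/7 - 3)^2)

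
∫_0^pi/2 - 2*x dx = -pi^2/4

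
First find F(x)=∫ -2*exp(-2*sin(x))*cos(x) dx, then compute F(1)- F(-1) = -exp(2*sin(1)) + exp(-2*sin(1))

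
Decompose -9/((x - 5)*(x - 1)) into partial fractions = 9/(4*(x - 1)) - 9/(4*(x - 5))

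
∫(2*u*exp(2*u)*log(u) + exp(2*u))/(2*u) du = exp(2*u)*log(u)/2 + C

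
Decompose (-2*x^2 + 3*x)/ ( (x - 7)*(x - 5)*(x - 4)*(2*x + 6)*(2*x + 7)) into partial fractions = -8/(153*(2*x + 7)) + 27/(1120*(x + 3)) - 2/(63*(x - 4)) + 35/(544*(x - 5)) - 11/(360*(x - 7))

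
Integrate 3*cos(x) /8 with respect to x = 3*sin(x)/8 + C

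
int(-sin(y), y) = cos(y) + C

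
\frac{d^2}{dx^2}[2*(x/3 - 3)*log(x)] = (2*x + 18)/(3*x^2)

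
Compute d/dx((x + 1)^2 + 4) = 2*x + 2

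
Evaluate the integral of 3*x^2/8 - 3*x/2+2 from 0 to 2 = 2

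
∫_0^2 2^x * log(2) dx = 3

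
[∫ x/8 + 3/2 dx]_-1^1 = 3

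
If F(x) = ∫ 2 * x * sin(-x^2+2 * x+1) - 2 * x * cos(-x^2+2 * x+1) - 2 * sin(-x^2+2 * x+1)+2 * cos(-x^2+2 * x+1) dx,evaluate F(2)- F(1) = -sin(2) - cos(2) + cos(1) + sin(1)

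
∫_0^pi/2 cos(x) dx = 1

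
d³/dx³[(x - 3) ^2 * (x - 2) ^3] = 60*x^2 - 288*x + 342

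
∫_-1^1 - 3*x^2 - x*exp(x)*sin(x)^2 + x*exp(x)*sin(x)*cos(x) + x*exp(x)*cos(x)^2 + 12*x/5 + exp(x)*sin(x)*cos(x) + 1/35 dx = -68/35 - exp(-1)*sin(2)/2 + E*sin(2)/2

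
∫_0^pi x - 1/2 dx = -pi/2 + pi^2/2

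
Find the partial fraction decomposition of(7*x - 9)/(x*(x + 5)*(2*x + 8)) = -22/(5*(x + 5)) + 37/(8*(x + 4)) - 9/(40*x)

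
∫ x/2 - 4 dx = x^2/4 - 4*x + C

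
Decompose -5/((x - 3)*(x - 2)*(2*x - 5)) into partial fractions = 20/(2*x - 5) - 5/(x - 2) - 5/(x - 3)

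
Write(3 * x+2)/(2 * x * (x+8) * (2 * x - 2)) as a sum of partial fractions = -11/(144*(x + 8)) + 5/(36*(x - 1)) - 1/(16*x)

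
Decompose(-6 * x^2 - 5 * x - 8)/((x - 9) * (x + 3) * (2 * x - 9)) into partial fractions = 608/(135*(2*x - 9)) - 47/(180*(x + 3)) - 539/(108*(x - 9))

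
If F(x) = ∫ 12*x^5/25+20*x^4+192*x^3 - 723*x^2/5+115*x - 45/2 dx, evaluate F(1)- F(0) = 972/25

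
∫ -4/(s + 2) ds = -4*log(s + 2) + C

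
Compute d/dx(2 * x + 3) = 2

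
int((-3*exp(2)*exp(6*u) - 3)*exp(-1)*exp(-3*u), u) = -2*sinh(3*u + 1) + C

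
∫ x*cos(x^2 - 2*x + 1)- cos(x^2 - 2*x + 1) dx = sin((x - 1)^2)/2 + C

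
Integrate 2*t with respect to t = t^2 + C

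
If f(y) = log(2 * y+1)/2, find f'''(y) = 8/(8*y^3 + 12*y^2 + 6*y + 1)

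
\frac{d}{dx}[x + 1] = 1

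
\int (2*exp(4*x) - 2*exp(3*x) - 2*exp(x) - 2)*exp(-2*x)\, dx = (-(1 - exp(x))*exp(x) - 1)^2*exp(-2*x) + C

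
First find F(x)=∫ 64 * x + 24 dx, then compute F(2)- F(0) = 176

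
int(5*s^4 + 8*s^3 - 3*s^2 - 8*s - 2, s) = s^5 + 2*s^4 - s^3 - 4*s^2 - 2*s + C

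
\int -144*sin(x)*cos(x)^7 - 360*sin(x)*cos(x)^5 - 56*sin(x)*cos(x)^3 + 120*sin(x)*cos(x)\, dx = (18*cos(x)^6 + 60*cos(x)^4 + 14*cos(x)^2 - 60)*cos(x)^2 + C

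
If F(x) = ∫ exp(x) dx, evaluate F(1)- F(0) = -1 + E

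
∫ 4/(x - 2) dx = 4*log(x - 2) + C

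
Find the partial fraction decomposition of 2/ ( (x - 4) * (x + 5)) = -2/(9*(x + 5)) + 2/(9*(x - 4))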